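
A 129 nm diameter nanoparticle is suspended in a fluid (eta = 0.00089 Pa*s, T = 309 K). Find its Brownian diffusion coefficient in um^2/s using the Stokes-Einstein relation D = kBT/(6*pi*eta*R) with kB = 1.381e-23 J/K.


Radius R = 129/2 = 64.5 nm = 6.45e-08 m
D = kB*T / (6*pi*eta*R)
D = 1.381e-23 * 309 / (6 * pi * 0.00089 * 6.45e-08)
D = 3.94368e-12 m^2/s = 3.944 um^2/s

3.944


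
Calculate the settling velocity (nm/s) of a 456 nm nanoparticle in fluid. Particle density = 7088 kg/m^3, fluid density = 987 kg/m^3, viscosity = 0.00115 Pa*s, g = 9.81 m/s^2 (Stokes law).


Radius R = 456/2 nm = 2.28e-07 m
Density difference = 7088 - 987 = 6101 kg/m^3
v = 2 * R^2 * (rho_p - rho_f) * g / (9 * eta)
v = 2 * (2.28e-07)^2 * 6101 * 9.81 / (9 * 0.00115)
v = 6.01214e-07 m/s = 601.2144 nm/s

601.2144


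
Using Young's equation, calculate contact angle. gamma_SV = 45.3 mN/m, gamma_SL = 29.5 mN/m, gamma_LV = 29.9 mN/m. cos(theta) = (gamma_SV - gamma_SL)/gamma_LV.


cos(theta) = (gamma_SV - gamma_SL) / gamma_LV
cos(theta) = (45.3 - 29.5) / 29.9
cos(theta) = 0.528428
theta = arccos(0.528428) = 58.1 degrees

58.1


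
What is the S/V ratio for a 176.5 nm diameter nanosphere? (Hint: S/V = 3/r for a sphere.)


Radius r = 176.5/2 = 88.25 nm
S/V = 3 / r = 3 / 88.25
S/V = 0.034 nm^-1

0.034


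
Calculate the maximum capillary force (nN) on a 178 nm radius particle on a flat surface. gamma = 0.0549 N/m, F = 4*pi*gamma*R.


Convert radius: R = 178 nm = 1.78e-07 m
F = 4 * pi * gamma * R
F = 4 * pi * 0.0549 * 1.78e-07
F = 1.22801e-07 N = 122.8011 nN

122.8011


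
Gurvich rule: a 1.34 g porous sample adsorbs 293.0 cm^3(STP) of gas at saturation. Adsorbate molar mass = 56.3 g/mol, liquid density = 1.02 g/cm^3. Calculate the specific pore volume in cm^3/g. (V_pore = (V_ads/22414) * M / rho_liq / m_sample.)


Moles adsorbed n = V_ads / 22414 = 293.0 / 22414 = 1.307219e-02 mol
Liquid volume V_liq = n * M / rho_liq = 1.307219e-02 * 56.3 / 1.02 = 0.72153 cm^3
Specific pore volume V_pore = V_liq / m_sample = 0.72153 / 1.34
V_pore = 0.5385 cm^3/g

0.5385


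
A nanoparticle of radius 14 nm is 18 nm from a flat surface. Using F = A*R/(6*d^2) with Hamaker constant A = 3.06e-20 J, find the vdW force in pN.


Convert to SI: R = 14 nm = 1.4e-08 m, d = 18 nm = 1.8e-08 m
F = A * R / (6 * d^2)
F = 3.06e-20 * 1.4e-08 / (6 * (1.8e-08)^2)
F = 2.2037e-13 N = 0.22 pN

0.22


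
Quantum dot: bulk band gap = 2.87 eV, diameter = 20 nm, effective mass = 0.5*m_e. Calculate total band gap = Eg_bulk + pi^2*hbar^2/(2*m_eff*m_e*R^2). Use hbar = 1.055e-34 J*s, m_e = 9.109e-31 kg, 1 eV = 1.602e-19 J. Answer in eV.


Radius R = 20/2 nm = 1e-08 m
Confinement energy dE = pi^2 * hbar^2 / (2 * m_eff * m_e * R^2)
dE = pi^2 * (1.055e-34)^2 / (2 * 0.5 * 9.109e-31 * (1e-08)^2) J, divided by 1.602e-19 J/eV
dE = 0.0075 eV
Total band gap = E_g(bulk) + dE = 2.87 + 0.0075 = 2.8775 eV

2.8775


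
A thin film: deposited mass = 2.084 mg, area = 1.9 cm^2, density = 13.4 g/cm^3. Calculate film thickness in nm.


Convert: m = 2.084 mg = 2.0840e-06 kg, A = 1.9 cm^2 = 1.9000e-04 m^2, rho = 13.4 g/cm^3 = 13400 kg/m^3
t = m / (A * rho)
t = 2.0840e-06 / (1.9000e-04 * 13400)
t = 8.1854e-07 m = 818.5 nm

818.5


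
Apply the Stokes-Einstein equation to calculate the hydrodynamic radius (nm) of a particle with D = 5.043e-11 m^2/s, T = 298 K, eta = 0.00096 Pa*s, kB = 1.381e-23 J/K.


Stokes-Einstein: R = kB*T / (6*pi*eta*D)
R = 1.381e-23 * 298 / (6 * pi * 0.00096 * 5.043e-11)
R = 4.50971e-09 m = 4.51 nm

4.51


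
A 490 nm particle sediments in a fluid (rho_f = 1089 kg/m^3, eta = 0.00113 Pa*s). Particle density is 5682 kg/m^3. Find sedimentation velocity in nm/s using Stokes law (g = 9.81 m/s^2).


Radius R = 490/2 nm = 2.45e-07 m
Density difference = 5682 - 1089 = 4593 kg/m^3
v = 2 * R^2 * (rho_p - rho_f) * g / (9 * eta)
v = 2 * (2.45e-07)^2 * 4593 * 9.81 / (9 * 0.00113)
v = 5.31871e-07 m/s = 531.8714 nm/s

531.8714


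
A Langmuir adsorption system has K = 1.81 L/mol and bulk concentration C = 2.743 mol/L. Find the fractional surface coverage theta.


Langmuir isotherm: theta = K*C / (1 + K*C)
K*C = 1.81 * 2.743 = 4.96483
theta = 4.96483 / (1 + 4.96483) = 4.96483 / 5.96483
theta = 0.8324

0.8324


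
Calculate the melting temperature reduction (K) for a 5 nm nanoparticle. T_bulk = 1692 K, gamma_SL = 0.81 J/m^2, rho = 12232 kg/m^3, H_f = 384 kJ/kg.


Radius R = 5/2 = 2.5 nm = 2.5e-09 m
Convert H_f = 384 kJ/kg = 384000 J/kg
dT = 2 * gamma_SL * T_bulk / (rho * H_f * R)
dT = 2 * 0.81 * 1692 / (12232 * 384000 * 2.5e-09)
dT = 233.4 K

233.4


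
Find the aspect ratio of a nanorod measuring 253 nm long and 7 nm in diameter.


Aspect ratio AR = length / diameter
AR = 253 / 7
AR = 36.14

36.14


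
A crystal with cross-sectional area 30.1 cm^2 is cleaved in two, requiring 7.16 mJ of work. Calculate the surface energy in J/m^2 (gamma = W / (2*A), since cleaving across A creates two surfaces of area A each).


Convert: A = 30.1 cm^2 = 0.00301 m^2, W = 7.16 mJ = 0.00716 J
Cleaving exposes two faces of area A, so total new surface = 2*A and gamma = W / (2*A)
gamma = 0.00716 / (2 * 0.00301)
gamma = 1.189 J/m^2

1.189


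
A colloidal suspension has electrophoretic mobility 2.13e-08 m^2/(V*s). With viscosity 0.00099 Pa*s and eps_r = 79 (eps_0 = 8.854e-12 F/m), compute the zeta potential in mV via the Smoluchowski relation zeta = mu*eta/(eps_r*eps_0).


Smoluchowski equation: zeta = mu * eta / (eps_r * eps_0)
zeta = 2.13e-08 * 0.00099 / (79 * 8.854e-12)
zeta = 0.030147 V = 30.15 mV

30.15


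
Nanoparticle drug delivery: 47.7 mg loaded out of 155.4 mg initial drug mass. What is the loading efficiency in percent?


Drug loading efficiency = (drug loaded / drug initial) * 100
DLE = 47.7 / 155.4 * 100
DLE = 0.3069 * 100
DLE = 30.69%

30.69


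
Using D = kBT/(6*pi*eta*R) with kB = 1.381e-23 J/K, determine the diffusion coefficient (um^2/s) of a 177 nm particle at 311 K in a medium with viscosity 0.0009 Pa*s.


Radius R = 177/2 = 88.5 nm = 8.85e-08 m
D = kB*T / (6*pi*eta*R)
D = 1.381e-23 * 311 / (6 * pi * 0.0009 * 8.85e-08)
D = 2.86067e-12 m^2/s = 2.861 um^2/s

2.861


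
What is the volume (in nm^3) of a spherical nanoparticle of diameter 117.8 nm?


Radius r = 117.8/2 = 58.9 nm
Volume V = (4/3) * pi * r^3
V = (4/3) * pi * (58.9)^3
V = 855922.6 nm^3

855922.6


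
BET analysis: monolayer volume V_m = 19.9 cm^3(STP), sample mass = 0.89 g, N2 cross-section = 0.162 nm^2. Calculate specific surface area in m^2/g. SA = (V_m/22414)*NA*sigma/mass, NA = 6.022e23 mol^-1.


Number of moles in monolayer = V_m / 22414 = 19.9 / 22414 = 0.00088784
Number of molecules = moles * NA = 0.00088784 * 6.022e23
SA = molecules * sigma / mass
SA = (19.9 / 22414) * 6.022e23 * 0.162e-18 / 0.89
SA = 97.3 m^2/g

97.3


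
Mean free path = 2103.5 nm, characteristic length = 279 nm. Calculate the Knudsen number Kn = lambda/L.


Knudsen number Kn = lambda / L
Kn = 2103.5 / 279
Kn = 7.5394

7.5394


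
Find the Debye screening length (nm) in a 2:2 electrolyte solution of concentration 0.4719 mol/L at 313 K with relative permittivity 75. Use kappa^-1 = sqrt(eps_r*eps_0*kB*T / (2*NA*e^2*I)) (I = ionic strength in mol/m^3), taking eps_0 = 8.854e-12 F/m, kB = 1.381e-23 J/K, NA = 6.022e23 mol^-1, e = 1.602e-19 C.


Ionic strength I = 0.4719 * 2^2 * 1000 = 1887.6 mol/m^3
kappa^-1 = sqrt(75 * 8.854e-12 * 1.381e-23 * 313 / (2 * 6.022e23 * (1.602e-19)^2 * 1887.6))
kappa^-1 = 0.222 nm

0.222


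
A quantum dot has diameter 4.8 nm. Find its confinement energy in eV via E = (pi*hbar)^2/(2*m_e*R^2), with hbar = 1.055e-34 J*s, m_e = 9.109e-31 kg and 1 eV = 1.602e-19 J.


Radius R = 4.8/2 = 2.4 nm = 2.4e-09 m
E = (pi * 1.055e-34)^2 / (2 * 9.109e-31 * (2.4e-09)^2)
E(J) = 1.04684e-20
E = E(J) / 1.602e-19 = 0.0653 eV

0.0653


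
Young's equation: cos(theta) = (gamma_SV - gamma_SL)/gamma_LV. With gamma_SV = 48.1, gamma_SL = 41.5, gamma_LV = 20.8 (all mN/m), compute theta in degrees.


cos(theta) = (gamma_SV - gamma_SL) / gamma_LV
cos(theta) = (48.1 - 41.5) / 20.8
cos(theta) = 0.317308
theta = arccos(0.317308) = 71.5 degrees

71.5


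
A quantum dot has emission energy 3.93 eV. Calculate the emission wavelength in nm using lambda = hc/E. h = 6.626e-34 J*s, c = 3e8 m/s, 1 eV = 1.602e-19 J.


Convert energy: E = 3.93 eV = 3.93 * 1.602e-19 = 6.29586e-19 J
lambda = h*c / E = 6.626e-34 * 3e8 / 6.29586e-19
lambda = 3.15731e-07 m = 315.7 nm

315.7


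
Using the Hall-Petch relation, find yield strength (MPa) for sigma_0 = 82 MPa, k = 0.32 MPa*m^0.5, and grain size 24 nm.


d = 24 nm = 2.4e-08 m
sqrt(d) = 0.0001549193
Hall-Petch contribution = k / sqrt(d) = 0.32 / 0.0001549193 = 2065.6 MPa
sigma = sigma_0 + k/sqrt(d) = 82 + 2065.6 = 2147.6 MPa

2147.6


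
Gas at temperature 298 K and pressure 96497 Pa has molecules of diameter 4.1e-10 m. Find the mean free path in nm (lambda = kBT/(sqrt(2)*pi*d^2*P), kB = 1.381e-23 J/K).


Mean free path: lambda = kB*T / (sqrt(2) * pi * d^2 * P)
lambda = 1.381e-23 * 298 / (sqrt(2) * pi * (4.1e-10)^2 * 96497)
lambda = 5.71036e-08 m
lambda = 57.1 nm

57.1


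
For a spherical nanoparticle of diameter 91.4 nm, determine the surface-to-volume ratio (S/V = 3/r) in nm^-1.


Radius r = 91.4/2 = 45.7 nm
S/V = 3 / r = 3 / 45.7
S/V = 0.0656 nm^-1

0.0656


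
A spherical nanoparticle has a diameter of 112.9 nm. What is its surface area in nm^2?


Radius r = 112.9/2 = 56.45 nm
Surface area SA = 4 * pi * r^2
SA = 4 * pi * (56.45)^2
SA = 40044.03 nm^2

40044.03


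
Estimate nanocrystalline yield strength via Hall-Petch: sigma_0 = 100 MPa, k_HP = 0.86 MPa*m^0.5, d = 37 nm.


d = 37 nm = 3.7e-08 m
sqrt(d) = 0.0001923538
Hall-Petch contribution = k / sqrt(d) = 0.86 / 0.0001923538 = 4470.9 MPa
sigma = sigma_0 + k/sqrt(d) = 100 + 4470.9 = 4570.9 MPa

4570.9


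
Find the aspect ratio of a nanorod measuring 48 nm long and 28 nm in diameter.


Aspect ratio AR = length / diameter
AR = 48 / 28
AR = 1.71

1.71


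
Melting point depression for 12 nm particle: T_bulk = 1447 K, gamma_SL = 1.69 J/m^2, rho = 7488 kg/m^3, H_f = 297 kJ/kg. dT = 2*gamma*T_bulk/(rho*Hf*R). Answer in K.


Radius R = 12/2 = 6 nm = 6e-09 m
Convert H_f = 297 kJ/kg = 297000 J/kg
dT = 2 * gamma_SL * T_bulk / (rho * H_f * R)
dT = 2 * 1.69 * 1447 / (7488 * 297000 * 6e-09)
dT = 366.5 K

366.5


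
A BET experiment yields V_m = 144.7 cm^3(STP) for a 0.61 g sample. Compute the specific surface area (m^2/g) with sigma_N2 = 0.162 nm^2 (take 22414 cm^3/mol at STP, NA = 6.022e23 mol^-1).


Number of moles in monolayer = V_m / 22414 = 144.7 / 22414 = 0.00645579
Number of molecules = moles * NA = 0.00645579 * 6.022e23
SA = molecules * sigma / mass
SA = (144.7 / 22414) * 6.022e23 * 0.162e-18 / 0.61
SA = 1032.5 m^2/g

1032.5


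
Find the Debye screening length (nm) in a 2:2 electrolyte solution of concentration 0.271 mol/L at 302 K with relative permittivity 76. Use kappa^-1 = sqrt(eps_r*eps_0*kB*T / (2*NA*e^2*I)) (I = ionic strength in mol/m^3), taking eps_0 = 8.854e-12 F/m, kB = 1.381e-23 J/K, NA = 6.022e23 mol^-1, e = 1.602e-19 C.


Ionic strength I = 0.271 * 2^2 * 1000 = 1084 mol/m^3
kappa^-1 = sqrt(76 * 8.854e-12 * 1.381e-23 * 302 / (2 * 6.022e23 * (1.602e-19)^2 * 1084))
kappa^-1 = 0.289 nm

0.289


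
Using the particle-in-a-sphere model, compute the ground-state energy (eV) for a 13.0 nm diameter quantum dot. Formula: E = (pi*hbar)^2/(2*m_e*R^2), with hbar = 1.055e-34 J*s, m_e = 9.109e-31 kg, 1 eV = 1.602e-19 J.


Radius R = 13.0/2 = 6.5 nm = 6.5e-09 m
E = (pi * 1.055e-34)^2 / (2 * 9.109e-31 * (6.5e-09)^2)
E(J) = 1.42718e-21
E = E(J) / 1.602e-19 = 0.0089 eV

0.0089


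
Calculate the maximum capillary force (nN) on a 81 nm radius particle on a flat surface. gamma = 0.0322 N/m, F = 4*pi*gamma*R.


Convert radius: R = 81 nm = 8.1e-08 m
F = 4 * pi * gamma * R
F = 4 * pi * 0.0322 * 8.1e-08
F = 3.27756e-08 N = 32.7756 nN

32.7756


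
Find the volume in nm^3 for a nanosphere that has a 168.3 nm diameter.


Radius r = 168.3/2 = 84.15 nm
Volume V = (4/3) * pi * r^3
V = (4/3) * pi * (84.15)^3
V = 2496036.72 nm^3

2496036.72


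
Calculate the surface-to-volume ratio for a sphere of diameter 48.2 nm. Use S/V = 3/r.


Radius r = 48.2/2 = 24.1 nm
S/V = 3 / r = 3 / 24.1
S/V = 0.1245 nm^-1

0.1245


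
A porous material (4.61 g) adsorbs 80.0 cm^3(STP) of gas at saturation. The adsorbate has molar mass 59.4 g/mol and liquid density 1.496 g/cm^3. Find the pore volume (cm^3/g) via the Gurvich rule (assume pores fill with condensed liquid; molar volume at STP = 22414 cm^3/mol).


Moles adsorbed n = V_ads / 22414 = 80.0 / 22414 = 3.569198e-03 mol
Liquid volume V_liq = n * M / rho_liq = 3.569198e-03 * 59.4 / 1.496 = 0.14172 cm^3
Specific pore volume V_pore = V_liq / m_sample = 0.14172 / 4.61
V_pore = 0.0307 cm^3/g

0.0307


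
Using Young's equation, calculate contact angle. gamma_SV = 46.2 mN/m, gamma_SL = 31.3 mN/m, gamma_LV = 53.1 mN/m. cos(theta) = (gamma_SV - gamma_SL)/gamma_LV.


cos(theta) = (gamma_SV - gamma_SL) / gamma_LV
cos(theta) = (46.2 - 31.3) / 53.1
cos(theta) = 0.280603
theta = arccos(0.280603) = 73.7 degrees

73.7


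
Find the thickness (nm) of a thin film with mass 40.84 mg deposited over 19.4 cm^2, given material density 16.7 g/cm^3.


Convert: m = 40.84 mg = 4.0840e-05 kg, A = 19.4 cm^2 = 1.9400e-03 m^2, rho = 16.7 g/cm^3 = 16700 kg/m^3
t = m / (A * rho)
t = 4.0840e-05 / (1.9400e-03 * 16700)
t = 1.2606e-06 m = 1260.6 nm

1260.6


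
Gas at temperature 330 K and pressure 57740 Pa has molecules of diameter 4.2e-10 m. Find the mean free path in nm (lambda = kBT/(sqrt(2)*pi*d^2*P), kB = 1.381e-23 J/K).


Mean free path: lambda = kB*T / (sqrt(2) * pi * d^2 * P)
lambda = 1.381e-23 * 330 / (sqrt(2) * pi * (4.2e-10)^2 * 57740)
lambda = 1.00709e-07 m
lambda = 100.71 nm

100.71


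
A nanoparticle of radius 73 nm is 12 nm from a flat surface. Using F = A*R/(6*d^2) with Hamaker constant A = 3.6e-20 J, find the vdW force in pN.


Convert to SI: R = 73 nm = 7.3e-08 m, d = 12 nm = 1.2e-08 m
F = A * R / (6 * d^2)
F = 3.6e-20 * 7.3e-08 / (6 * (1.2e-08)^2)
F = 3.04167e-12 N = 3.042 pN

3.042


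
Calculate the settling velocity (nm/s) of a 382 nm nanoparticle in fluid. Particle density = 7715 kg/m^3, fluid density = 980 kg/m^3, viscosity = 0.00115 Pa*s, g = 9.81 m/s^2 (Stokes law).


Radius R = 382/2 nm = 1.91e-07 m
Density difference = 7715 - 980 = 6735 kg/m^3
v = 2 * R^2 * (rho_p - rho_f) * g / (9 * eta)
v = 2 * (1.91e-07)^2 * 6735 * 9.81 / (9 * 0.00115)
v = 4.65761e-07 m/s = 465.7609 nm/s

465.7609


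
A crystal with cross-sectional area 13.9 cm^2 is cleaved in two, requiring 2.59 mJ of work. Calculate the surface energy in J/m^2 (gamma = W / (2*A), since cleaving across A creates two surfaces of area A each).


Convert: A = 13.9 cm^2 = 0.00139 m^2, W = 2.59 mJ = 0.00259 J
Cleaving exposes two faces of area A, so total new surface = 2*A and gamma = W / (2*A)
gamma = 0.00259 / (2 * 0.00139)
gamma = 0.932 J/m^2

0.932


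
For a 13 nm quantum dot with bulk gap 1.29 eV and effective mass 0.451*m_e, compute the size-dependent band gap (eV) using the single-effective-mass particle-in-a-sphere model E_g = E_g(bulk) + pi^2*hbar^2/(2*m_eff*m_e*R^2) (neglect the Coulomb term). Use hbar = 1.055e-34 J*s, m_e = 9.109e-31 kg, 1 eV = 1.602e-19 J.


Radius R = 13/2 nm = 6.5e-09 m
Confinement energy dE = pi^2 * hbar^2 / (2 * m_eff * m_e * R^2)
dE = pi^2 * (1.055e-34)^2 / (2 * 0.451 * 9.109e-31 * (6.5e-09)^2) J, divided by 1.602e-19 J/eV
dE = 0.0198 eV
Total band gap = E_g(bulk) + dE = 1.29 + 0.0198 = 1.3098 eV

1.3098


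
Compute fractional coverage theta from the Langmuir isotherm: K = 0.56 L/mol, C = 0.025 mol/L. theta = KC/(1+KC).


Langmuir isotherm: theta = K*C / (1 + K*C)
K*C = 0.56 * 0.025 = 0.014
theta = 0.014 / (1 + 0.014) = 0.014 / 1.014
theta = 0.0138

0.0138


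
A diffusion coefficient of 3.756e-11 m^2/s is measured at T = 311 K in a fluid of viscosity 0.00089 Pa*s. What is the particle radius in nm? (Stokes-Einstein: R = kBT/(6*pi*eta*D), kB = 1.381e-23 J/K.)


Stokes-Einstein: R = kB*T / (6*pi*eta*D)
R = 1.381e-23 * 311 / (6 * pi * 0.00089 * 3.756e-11)
R = 6.81612e-09 m = 6.82 nm

6.82


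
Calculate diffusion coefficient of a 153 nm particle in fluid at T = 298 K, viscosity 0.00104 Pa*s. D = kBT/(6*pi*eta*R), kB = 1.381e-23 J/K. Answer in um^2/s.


Radius R = 153/2 = 76.5 nm = 7.65e-08 m
D = kB*T / (6*pi*eta*R)
D = 1.381e-23 * 298 / (6 * pi * 0.00104 * 7.65e-08)
D = 2.74419e-12 m^2/s = 2.744 um^2/s

2.744


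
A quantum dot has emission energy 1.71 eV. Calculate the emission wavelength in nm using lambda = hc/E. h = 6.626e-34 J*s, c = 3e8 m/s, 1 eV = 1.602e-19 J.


Convert energy: E = 1.71 eV = 1.71 * 1.602e-19 = 2.73942e-19 J
lambda = h*c / E = 6.626e-34 * 3e8 / 2.73942e-19
lambda = 7.25628e-07 m = 725.6 nm

725.6


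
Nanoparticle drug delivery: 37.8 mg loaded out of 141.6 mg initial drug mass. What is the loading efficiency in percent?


Drug loading efficiency = (drug loaded / drug initial) * 100
DLE = 37.8 / 141.6 * 100
DLE = 0.2669 * 100
DLE = 26.69%

26.69


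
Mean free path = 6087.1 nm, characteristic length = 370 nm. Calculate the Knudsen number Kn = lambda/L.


Knudsen number Kn = lambda / L
Kn = 6087.1 / 370
Kn = 16.4516

16.4516


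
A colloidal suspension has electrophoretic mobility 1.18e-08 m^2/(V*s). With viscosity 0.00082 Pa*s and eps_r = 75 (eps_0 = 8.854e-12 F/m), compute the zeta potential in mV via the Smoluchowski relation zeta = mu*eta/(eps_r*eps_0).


Smoluchowski equation: zeta = mu * eta / (eps_r * eps_0)
zeta = 1.18e-08 * 0.00082 / (75 * 8.854e-12)
zeta = 0.014571 V = 14.57 mV

14.57


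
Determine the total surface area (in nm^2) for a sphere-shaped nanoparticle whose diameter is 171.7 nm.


Radius r = 171.7/2 = 85.85 nm
Surface area SA = 4 * pi * r^2
SA = 4 * pi * (85.85)^2
SA = 92616.95 nm^2

92616.95


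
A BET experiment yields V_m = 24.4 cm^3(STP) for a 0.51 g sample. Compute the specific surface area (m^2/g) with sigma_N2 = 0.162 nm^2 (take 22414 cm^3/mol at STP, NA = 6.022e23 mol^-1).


Number of moles in monolayer = V_m / 22414 = 24.4 / 22414 = 0.00108861
Number of molecules = moles * NA = 0.00108861 * 6.022e23
SA = molecules * sigma / mass
SA = (24.4 / 22414) * 6.022e23 * 0.162e-18 / 0.51
SA = 208.2 m^2/g

208.2


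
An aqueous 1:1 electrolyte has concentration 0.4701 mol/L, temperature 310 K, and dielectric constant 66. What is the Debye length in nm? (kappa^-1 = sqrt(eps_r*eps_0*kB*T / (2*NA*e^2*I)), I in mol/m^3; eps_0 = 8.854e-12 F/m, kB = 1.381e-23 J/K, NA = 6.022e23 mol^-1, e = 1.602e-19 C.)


Ionic strength I = 0.4701 * 1^2 * 1000 = 470.1 mol/m^3
kappa^-1 = sqrt(66 * 8.854e-12 * 1.381e-23 * 310 / (2 * 6.022e23 * (1.602e-19)^2 * 470.1))
kappa^-1 = 0.415 nm

0.415


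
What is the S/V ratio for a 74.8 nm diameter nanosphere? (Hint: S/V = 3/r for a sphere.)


Radius r = 74.8/2 = 37.4 nm
S/V = 3 / r = 3 / 37.4
S/V = 0.0802 nm^-1

0.0802


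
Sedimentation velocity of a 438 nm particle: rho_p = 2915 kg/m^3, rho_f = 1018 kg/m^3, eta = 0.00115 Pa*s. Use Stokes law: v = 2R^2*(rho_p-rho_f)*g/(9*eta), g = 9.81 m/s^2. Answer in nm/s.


Radius R = 438/2 nm = 2.19e-07 m
Density difference = 2915 - 1018 = 1897 kg/m^3
v = 2 * R^2 * (rho_p - rho_f) * g / (9 * eta)
v = 2 * (2.19e-07)^2 * 1897 * 9.81 / (9 * 0.00115)
v = 1.7247e-07 m/s = 172.4703 nm/s

172.4703


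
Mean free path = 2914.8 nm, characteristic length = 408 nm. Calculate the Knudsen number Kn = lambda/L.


Knudsen number Kn = lambda / L
Kn = 2914.8 / 408
Kn = 7.1441

7.1441


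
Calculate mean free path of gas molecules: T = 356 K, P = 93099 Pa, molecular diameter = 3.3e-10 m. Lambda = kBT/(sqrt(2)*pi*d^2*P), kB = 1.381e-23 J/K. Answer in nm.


Mean free path: lambda = kB*T / (sqrt(2) * pi * d^2 * P)
lambda = 1.381e-23 * 356 / (sqrt(2) * pi * (3.3e-10)^2 * 93099)
lambda = 1.09146e-07 m
lambda = 109.15 nm

109.15


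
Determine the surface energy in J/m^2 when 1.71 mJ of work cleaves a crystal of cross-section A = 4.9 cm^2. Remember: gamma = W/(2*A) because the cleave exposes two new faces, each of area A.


Convert: A = 4.9 cm^2 = 0.00049 m^2, W = 1.71 mJ = 0.00171 J
Cleaving exposes two faces of area A, so total new surface = 2*A and gamma = W / (2*A)
gamma = 0.00171 / (2 * 0.00049)
gamma = 1.745 J/m^2

1.745


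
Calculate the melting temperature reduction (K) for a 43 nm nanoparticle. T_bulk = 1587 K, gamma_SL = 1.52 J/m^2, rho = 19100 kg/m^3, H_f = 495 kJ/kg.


Radius R = 43/2 = 21.5 nm = 2.15e-08 m
Convert H_f = 495 kJ/kg = 495000 J/kg
dT = 2 * gamma_SL * T_bulk / (rho * H_f * R)
dT = 2 * 1.52 * 1587 / (19100 * 495000 * 2.15e-08)
dT = 23.7 K

23.7


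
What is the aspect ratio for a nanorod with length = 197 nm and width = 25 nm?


Aspect ratio AR = length / diameter
AR = 197 / 25
AR = 7.88

7.88


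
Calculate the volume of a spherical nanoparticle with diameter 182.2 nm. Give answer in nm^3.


Radius r = 182.2/2 = 91.1 nm
Volume V = (4/3) * pi * r^3
V = (4/3) * pi * (91.1)^3
V = 3166968.47 nm^3

3166968.47


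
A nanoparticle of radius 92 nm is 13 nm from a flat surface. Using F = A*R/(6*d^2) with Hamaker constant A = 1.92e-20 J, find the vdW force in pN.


Convert to SI: R = 92 nm = 9.2e-08 m, d = 13 nm = 1.3e-08 m
F = A * R / (6 * d^2)
F = 1.92e-20 * 9.2e-08 / (6 * (1.3e-08)^2)
F = 1.74201e-12 N = 1.742 pN

1.742


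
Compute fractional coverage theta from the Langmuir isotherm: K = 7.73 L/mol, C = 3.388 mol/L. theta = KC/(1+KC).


Langmuir isotherm: theta = K*C / (1 + K*C)
K*C = 7.73 * 3.388 = 26.18924
theta = 26.18924 / (1 + 26.18924) = 26.18924 / 27.18924
theta = 0.9632

0.9632


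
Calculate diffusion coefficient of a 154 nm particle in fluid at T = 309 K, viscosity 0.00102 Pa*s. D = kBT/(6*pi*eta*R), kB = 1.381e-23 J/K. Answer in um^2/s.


Radius R = 154/2 = 77 nm = 7.7e-08 m
D = kB*T / (6*pi*eta*R)
D = 1.381e-23 * 309 / (6 * pi * 0.00102 * 7.7e-08)
D = 2.88244e-12 m^2/s = 2.882 um^2/s

2.882


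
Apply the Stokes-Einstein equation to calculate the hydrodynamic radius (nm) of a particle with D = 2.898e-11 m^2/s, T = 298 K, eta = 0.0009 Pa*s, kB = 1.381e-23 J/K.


Stokes-Einstein: R = kB*T / (6*pi*eta*D)
R = 1.381e-23 * 298 / (6 * pi * 0.0009 * 2.898e-11)
R = 8.37082e-09 m = 8.37 nm

8.37


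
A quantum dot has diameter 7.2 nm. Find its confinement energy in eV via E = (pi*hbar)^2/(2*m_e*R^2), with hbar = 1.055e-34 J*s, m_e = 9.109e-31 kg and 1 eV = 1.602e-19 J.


Radius R = 7.2/2 = 3.6 nm = 3.6e-09 m
E = (pi * 1.055e-34)^2 / (2 * 9.109e-31 * (3.6e-09)^2)
E(J) = 4.65263e-21
E = E(J) / 1.602e-19 = 0.029 eV

0.029


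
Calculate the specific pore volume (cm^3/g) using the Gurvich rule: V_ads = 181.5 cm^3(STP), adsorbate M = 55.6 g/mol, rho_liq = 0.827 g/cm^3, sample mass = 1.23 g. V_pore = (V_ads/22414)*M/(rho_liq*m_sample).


Moles adsorbed n = V_ads / 22414 = 181.5 / 22414 = 8.097618e-03 mol
Liquid volume V_liq = n * M / rho_liq = 8.097618e-03 * 55.6 / 0.827 = 0.54441 cm^3
Specific pore volume V_pore = V_liq / m_sample = 0.54441 / 1.23
V_pore = 0.4426 cm^3/g

0.4426


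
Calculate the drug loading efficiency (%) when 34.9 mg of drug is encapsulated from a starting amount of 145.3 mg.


Drug loading efficiency = (drug loaded / drug initial) * 100
DLE = 34.9 / 145.3 * 100
DLE = 0.2402 * 100
DLE = 24.02%

24.02


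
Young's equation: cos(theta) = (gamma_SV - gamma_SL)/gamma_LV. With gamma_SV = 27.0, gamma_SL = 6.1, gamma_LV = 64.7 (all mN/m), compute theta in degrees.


cos(theta) = (gamma_SV - gamma_SL) / gamma_LV
cos(theta) = (27.0 - 6.1) / 64.7
cos(theta) = 0.323029
theta = arccos(0.323029) = 71.15 degrees

71.15


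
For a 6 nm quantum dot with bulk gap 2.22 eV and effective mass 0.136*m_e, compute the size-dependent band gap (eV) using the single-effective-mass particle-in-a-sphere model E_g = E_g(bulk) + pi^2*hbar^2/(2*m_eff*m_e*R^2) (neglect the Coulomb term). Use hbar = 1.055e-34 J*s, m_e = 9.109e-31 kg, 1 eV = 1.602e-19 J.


Radius R = 6/2 nm = 3e-09 m
Confinement energy dE = pi^2 * hbar^2 / (2 * m_eff * m_e * R^2)
dE = pi^2 * (1.055e-34)^2 / (2 * 0.136 * 9.109e-31 * (3e-09)^2) J, divided by 1.602e-19 J/eV
dE = 0.3075 eV
Total band gap = E_g(bulk) + dE = 2.22 + 0.3075 = 2.5275 eV

2.5275


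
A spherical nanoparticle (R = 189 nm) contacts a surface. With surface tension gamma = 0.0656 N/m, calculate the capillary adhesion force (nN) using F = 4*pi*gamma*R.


Convert radius: R = 189 nm = 1.89e-07 m
F = 4 * pi * gamma * R
F = 4 * pi * 0.0656 * 1.89e-07
F = 1.55803e-07 N = 155.8029 nN

155.8029


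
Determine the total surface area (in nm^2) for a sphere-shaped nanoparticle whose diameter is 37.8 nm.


Radius r = 37.8/2 = 18.9 nm
Surface area SA = 4 * pi * r^2
SA = 4 * pi * (18.9)^2
SA = 4488.83 nm^2

4488.83


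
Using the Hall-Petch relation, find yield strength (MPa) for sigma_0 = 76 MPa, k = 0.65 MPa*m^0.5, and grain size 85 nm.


d = 85 nm = 8.5e-08 m
sqrt(d) = 0.0002915476
Hall-Petch contribution = k / sqrt(d) = 0.65 / 0.0002915476 = 2229.5 MPa
sigma = sigma_0 + k/sqrt(d) = 76 + 2229.5 = 2305.5 MPa

2305.5


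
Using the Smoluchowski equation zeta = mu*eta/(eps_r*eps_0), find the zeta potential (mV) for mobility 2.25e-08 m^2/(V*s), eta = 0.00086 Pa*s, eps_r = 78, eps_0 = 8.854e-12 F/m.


Smoluchowski equation: zeta = mu * eta / (eps_r * eps_0)
zeta = 2.25e-08 * 0.00086 / (78 * 8.854e-12)
zeta = 0.028019 V = 28.02 mV

28.02


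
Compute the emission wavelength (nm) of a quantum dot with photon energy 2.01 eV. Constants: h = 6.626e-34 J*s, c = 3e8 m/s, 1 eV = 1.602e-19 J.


Convert energy: E = 2.01 eV = 2.01 * 1.602e-19 = 3.22002e-19 J
lambda = h*c / E = 6.626e-34 * 3e8 / 3.22002e-19
lambda = 6.17325e-07 m = 617.3 nm

617.3


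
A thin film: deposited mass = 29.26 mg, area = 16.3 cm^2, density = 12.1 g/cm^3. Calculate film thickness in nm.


Convert: m = 29.26 mg = 2.9260e-05 kg, A = 16.3 cm^2 = 1.6300e-03 m^2, rho = 12.1 g/cm^3 = 12100 kg/m^3
t = m / (A * rho)
t = 2.9260e-05 / (1.6300e-03 * 12100)
t = 1.4835e-06 m = 1483.5 nm

1483.5


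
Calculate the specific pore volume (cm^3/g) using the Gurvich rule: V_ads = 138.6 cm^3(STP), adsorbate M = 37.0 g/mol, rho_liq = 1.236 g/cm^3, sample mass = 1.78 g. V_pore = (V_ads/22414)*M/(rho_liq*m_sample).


Moles adsorbed n = V_ads / 22414 = 138.6 / 22414 = 6.183635e-03 mol
Liquid volume V_liq = n * M / rho_liq = 6.183635e-03 * 37.0 / 1.236 = 0.18511 cm^3
Specific pore volume V_pore = V_liq / m_sample = 0.18511 / 1.78
V_pore = 0.104 cm^3/g

0.104


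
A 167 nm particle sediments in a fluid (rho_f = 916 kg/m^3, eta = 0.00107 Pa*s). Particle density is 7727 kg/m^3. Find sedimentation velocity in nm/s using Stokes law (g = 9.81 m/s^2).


Radius R = 167/2 nm = 8.35e-08 m
Density difference = 7727 - 916 = 6811 kg/m^3
v = 2 * R^2 * (rho_p - rho_f) * g / (9 * eta)
v = 2 * (8.35e-08)^2 * 6811 * 9.81 / (9 * 0.00107)
v = 9.67512e-08 m/s = 96.7512 nm/s

96.7512


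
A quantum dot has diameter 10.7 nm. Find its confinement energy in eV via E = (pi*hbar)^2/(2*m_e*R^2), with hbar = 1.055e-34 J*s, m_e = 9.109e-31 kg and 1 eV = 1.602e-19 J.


Radius R = 10.7/2 = 5.35 nm = 5.35e-09 m
E = (pi * 1.055e-34)^2 / (2 * 9.109e-31 * (5.35e-09)^2)
E(J) = 2.10667e-21
E = E(J) / 1.602e-19 = 0.0132 eV

0.0132


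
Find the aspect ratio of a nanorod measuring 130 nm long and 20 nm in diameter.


Aspect ratio AR = length / diameter
AR = 130 / 20
AR = 6.5

6.5


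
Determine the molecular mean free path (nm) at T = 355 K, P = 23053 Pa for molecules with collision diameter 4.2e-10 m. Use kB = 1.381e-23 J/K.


Mean free path: lambda = kB*T / (sqrt(2) * pi * d^2 * P)
lambda = 1.381e-23 * 355 / (sqrt(2) * pi * (4.2e-10)^2 * 23053)
lambda = 2.71351e-07 m
lambda = 271.35 nm

271.35


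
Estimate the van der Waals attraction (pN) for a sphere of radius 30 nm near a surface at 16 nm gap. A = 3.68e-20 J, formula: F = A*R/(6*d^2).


Convert to SI: R = 30 nm = 3e-08 m, d = 16 nm = 1.6e-08 m
F = A * R / (6 * d^2)
F = 3.68e-20 * 3e-08 / (6 * (1.6e-08)^2)
F = 7.1875e-13 N = 0.719 pN

0.719


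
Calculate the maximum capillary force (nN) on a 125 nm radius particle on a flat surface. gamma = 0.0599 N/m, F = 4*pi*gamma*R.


Convert radius: R = 125 nm = 1.25e-07 m
F = 4 * pi * gamma * R
F = 4 * pi * 0.0599 * 1.25e-07
F = 9.40907e-08 N = 94.0907 nN

94.0907


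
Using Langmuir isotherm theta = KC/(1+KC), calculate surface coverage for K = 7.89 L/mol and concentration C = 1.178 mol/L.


Langmuir isotherm: theta = K*C / (1 + K*C)
K*C = 7.89 * 1.178 = 9.29442
theta = 9.29442 / (1 + 9.29442) = 9.29442 / 10.29442
theta = 0.9029

0.9029


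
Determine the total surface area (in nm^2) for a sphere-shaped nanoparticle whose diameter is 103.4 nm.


Radius r = 103.4/2 = 51.7 nm
Surface area SA = 4 * pi * r^2
SA = 4 * pi * (51.7)^2
SA = 33588.53 nm^2

33588.53


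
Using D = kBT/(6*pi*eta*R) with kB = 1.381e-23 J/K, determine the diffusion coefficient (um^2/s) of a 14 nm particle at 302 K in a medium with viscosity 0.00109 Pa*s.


Radius R = 14/2 = 7 nm = 7e-09 m
D = kB*T / (6*pi*eta*R)
D = 1.381e-23 * 302 / (6 * pi * 0.00109 * 7e-09)
D = 2.89985e-11 m^2/s = 28.998 um^2/s

28.998


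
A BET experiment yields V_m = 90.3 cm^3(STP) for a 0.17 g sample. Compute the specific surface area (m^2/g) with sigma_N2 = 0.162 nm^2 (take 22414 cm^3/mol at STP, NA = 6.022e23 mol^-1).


Number of moles in monolayer = V_m / 22414 = 90.3 / 22414 = 0.00402873
Number of molecules = moles * NA = 0.00402873 * 6.022e23
SA = molecules * sigma / mass
SA = (90.3 / 22414) * 6.022e23 * 0.162e-18 / 0.17
SA = 2311.9 m^2/g

2311.9


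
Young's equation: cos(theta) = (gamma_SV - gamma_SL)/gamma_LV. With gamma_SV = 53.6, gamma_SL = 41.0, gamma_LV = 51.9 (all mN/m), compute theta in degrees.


cos(theta) = (gamma_SV - gamma_SL) / gamma_LV
cos(theta) = (53.6 - 41.0) / 51.9
cos(theta) = 0.242775
theta = arccos(0.242775) = 75.95 degrees

75.95


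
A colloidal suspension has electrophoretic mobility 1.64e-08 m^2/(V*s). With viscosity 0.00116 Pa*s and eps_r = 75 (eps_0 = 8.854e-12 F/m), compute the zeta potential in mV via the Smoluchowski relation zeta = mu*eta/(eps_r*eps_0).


Smoluchowski equation: zeta = mu * eta / (eps_r * eps_0)
zeta = 1.64e-08 * 0.00116 / (75 * 8.854e-12)
zeta = 0.028648 V = 28.65 mV

28.65


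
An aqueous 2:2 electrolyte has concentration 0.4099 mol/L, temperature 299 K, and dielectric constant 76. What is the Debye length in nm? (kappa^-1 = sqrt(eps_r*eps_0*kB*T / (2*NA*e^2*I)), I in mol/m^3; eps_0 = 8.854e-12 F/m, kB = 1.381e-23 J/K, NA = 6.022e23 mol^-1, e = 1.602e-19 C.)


Ionic strength I = 0.4099 * 2^2 * 1000 = 1639.6 mol/m^3
kappa^-1 = sqrt(76 * 8.854e-12 * 1.381e-23 * 299 / (2 * 6.022e23 * (1.602e-19)^2 * 1639.6))
kappa^-1 = 0.234 nm

0.234


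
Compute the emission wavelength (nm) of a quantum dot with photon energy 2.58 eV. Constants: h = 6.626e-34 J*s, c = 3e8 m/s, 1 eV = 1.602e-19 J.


Convert energy: E = 2.58 eV = 2.58 * 1.602e-19 = 4.13316e-19 J
lambda = h*c / E = 6.626e-34 * 3e8 / 4.13316e-19
lambda = 4.8094e-07 m = 480.9 nm

480.9


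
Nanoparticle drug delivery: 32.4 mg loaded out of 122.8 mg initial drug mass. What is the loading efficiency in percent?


Drug loading efficiency = (drug loaded / drug initial) * 100
DLE = 32.4 / 122.8 * 100
DLE = 0.2638 * 100
DLE = 26.38%

26.38


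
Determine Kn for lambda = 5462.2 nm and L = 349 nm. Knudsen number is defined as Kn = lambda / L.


Knudsen number Kn = lambda / L
Kn = 5462.2 / 349
Kn = 15.651

15.651


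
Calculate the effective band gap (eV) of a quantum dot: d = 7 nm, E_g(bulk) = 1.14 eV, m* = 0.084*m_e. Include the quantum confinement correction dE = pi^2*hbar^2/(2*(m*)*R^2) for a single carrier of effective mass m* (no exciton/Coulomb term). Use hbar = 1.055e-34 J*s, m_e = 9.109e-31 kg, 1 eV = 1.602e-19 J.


Radius R = 7/2 nm = 3.5e-09 m
Confinement energy dE = pi^2 * hbar^2 / (2 * m_eff * m_e * R^2)
dE = pi^2 * (1.055e-34)^2 / (2 * 0.084 * 9.109e-31 * (3.5e-09)^2) J, divided by 1.602e-19 J/eV
dE = 0.3658 eV
Total band gap = E_g(bulk) + dE = 1.14 + 0.3658 = 1.5058 eV

1.5058


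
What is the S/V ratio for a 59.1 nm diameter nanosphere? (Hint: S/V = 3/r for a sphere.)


Radius r = 59.1/2 = 29.55 nm
S/V = 3 / r = 3 / 29.55
S/V = 0.1015 nm^-1

0.1015


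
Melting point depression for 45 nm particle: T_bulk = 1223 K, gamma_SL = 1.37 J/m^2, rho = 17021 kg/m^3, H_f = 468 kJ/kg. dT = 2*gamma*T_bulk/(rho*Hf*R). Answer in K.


Radius R = 45/2 = 22.5 nm = 2.25e-08 m
Convert H_f = 468 kJ/kg = 468000 J/kg
dT = 2 * gamma_SL * T_bulk / (rho * H_f * R)
dT = 2 * 1.37 * 1223 / (17021 * 468000 * 2.25e-08)
dT = 18.7 K

18.7


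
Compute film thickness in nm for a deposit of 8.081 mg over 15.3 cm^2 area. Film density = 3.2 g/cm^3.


Convert: m = 8.081 mg = 8.0810e-06 kg, A = 15.3 cm^2 = 1.5300e-03 m^2, rho = 3.2 g/cm^3 = 3200 kg/m^3
t = m / (A * rho)
t = 8.0810e-06 / (1.5300e-03 * 3200)
t = 1.6505e-06 m = 1650.5 nm

1650.5


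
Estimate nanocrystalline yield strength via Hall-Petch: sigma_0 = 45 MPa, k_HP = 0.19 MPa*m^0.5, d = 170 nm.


d = 170 nm = 1.7e-07 m
sqrt(d) = 0.0004123106
Hall-Petch contribution = k / sqrt(d) = 0.19 / 0.0004123106 = 460.8 MPa
sigma = sigma_0 + k/sqrt(d) = 45 + 460.8 = 505.8 MPa

505.8


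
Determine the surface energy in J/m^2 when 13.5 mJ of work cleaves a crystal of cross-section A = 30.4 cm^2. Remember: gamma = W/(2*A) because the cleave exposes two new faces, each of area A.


Convert: A = 30.4 cm^2 = 0.00304 m^2, W = 13.5 mJ = 0.0135 J
Cleaving exposes two faces of area A, so total new surface = 2*A and gamma = W / (2*A)
gamma = 0.0135 / (2 * 0.00304)
gamma = 2.22 J/m^2

2.22


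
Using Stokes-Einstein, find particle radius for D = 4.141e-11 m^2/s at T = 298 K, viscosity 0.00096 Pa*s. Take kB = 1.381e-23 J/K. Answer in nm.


Stokes-Einstein: R = kB*T / (6*pi*eta*D)
R = 1.381e-23 * 298 / (6 * pi * 0.00096 * 4.141e-11)
R = 5.49202e-09 m = 5.49 nm

5.49


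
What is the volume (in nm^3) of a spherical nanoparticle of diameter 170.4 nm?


Radius r = 170.4/2 = 85.2 nm
Volume V = (4/3) * pi * r^3
V = (4/3) * pi * (85.2)^3
V = 2590641.95 nm^3

2590641.95


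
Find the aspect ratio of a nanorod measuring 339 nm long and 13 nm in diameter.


Aspect ratio AR = length / diameter
AR = 339 / 13
AR = 26.08

26.08


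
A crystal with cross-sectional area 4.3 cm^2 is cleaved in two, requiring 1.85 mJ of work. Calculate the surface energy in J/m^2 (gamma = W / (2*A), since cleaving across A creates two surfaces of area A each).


Convert: A = 4.3 cm^2 = 0.00043 m^2, W = 1.85 mJ = 0.00185 J
Cleaving exposes two faces of area A, so total new surface = 2*A and gamma = W / (2*A)
gamma = 0.00185 / (2 * 0.00043)
gamma = 2.151 J/m^2

2.151


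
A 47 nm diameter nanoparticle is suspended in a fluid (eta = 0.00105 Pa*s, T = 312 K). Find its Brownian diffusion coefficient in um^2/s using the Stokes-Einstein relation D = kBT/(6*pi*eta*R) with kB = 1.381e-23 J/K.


Radius R = 47/2 = 23.5 nm = 2.35e-08 m
D = kB*T / (6*pi*eta*R)
D = 1.381e-23 * 312 / (6 * pi * 0.00105 * 2.35e-08)
D = 9.26382e-12 m^2/s = 9.264 um^2/s

9.264


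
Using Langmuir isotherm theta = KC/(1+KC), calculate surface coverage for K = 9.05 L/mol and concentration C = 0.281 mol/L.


Langmuir isotherm: theta = K*C / (1 + K*C)
K*C = 9.05 * 0.281 = 2.54305
theta = 2.54305 / (1 + 2.54305) = 2.54305 / 3.54305
theta = 0.7178

0.7178


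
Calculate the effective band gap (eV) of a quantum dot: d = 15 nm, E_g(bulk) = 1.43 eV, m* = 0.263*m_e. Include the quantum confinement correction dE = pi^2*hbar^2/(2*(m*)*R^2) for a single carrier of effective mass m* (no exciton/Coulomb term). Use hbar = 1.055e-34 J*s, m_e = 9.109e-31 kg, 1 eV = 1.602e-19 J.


Radius R = 15/2 nm = 7.5e-09 m
Confinement energy dE = pi^2 * hbar^2 / (2 * m_eff * m_e * R^2)
dE = pi^2 * (1.055e-34)^2 / (2 * 0.263 * 9.109e-31 * (7.5e-09)^2) J, divided by 1.602e-19 J/eV
dE = 0.0254 eV
Total band gap = E_g(bulk) + dE = 1.43 + 0.0254 = 1.4554 eV

1.4554


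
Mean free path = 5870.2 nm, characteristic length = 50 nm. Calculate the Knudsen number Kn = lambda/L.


Knudsen number Kn = lambda / L
Kn = 5870.2 / 50
Kn = 117.404

117.404


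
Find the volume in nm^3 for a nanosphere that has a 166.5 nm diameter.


Radius r = 166.5/2 = 83.25 nm
Volume V = (4/3) * pi * r^3
V = (4/3) * pi * (83.25)^3
V = 2416803.47 nm^3

2416803.47


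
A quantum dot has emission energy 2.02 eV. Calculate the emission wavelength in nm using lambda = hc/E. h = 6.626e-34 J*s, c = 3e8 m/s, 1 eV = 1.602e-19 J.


Convert energy: E = 2.02 eV = 2.02 * 1.602e-19 = 3.23604e-19 J
lambda = h*c / E = 6.626e-34 * 3e8 / 3.23604e-19
lambda = 6.14269e-07 m = 614.3 nm

614.3


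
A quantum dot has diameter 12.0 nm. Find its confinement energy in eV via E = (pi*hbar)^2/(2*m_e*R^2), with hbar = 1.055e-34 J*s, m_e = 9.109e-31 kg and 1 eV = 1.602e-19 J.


Radius R = 12.0/2 = 6 nm = 6e-09 m
E = (pi * 1.055e-34)^2 / (2 * 9.109e-31 * (6e-09)^2)
E(J) = 1.67495e-21
E = E(J) / 1.602e-19 = 0.0105 eV

0.0105


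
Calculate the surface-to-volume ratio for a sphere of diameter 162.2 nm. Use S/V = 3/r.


Radius r = 162.2/2 = 81.1 nm
S/V = 3 / r = 3 / 81.1
S/V = 0.037 nm^-1

0.037


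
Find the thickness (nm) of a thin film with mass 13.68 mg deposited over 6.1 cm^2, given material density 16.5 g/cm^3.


Convert: m = 13.68 mg = 1.3680e-05 kg, A = 6.1 cm^2 = 6.1000e-04 m^2, rho = 16.5 g/cm^3 = 16500 kg/m^3
t = m / (A * rho)
t = 1.3680e-05 / (6.1000e-04 * 16500)
t = 1.3592e-06 m = 1359.2 nm

1359.2


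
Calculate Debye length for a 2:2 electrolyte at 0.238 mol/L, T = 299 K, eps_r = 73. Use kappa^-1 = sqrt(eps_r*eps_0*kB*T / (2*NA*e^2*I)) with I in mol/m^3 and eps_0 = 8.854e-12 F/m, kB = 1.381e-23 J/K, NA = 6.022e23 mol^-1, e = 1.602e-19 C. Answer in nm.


Ionic strength I = 0.238 * 2^2 * 1000 = 952 mol/m^3
kappa^-1 = sqrt(73 * 8.854e-12 * 1.381e-23 * 299 / (2 * 6.022e23 * (1.602e-19)^2 * 952))
kappa^-1 = 0.301 nm

0.301


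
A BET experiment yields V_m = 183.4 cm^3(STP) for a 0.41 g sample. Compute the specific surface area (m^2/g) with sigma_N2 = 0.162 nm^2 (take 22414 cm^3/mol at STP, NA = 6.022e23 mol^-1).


Number of moles in monolayer = V_m / 22414 = 183.4 / 22414 = 0.00818239
Number of molecules = moles * NA = 0.00818239 * 6.022e23
SA = molecules * sigma / mass
SA = (183.4 / 22414) * 6.022e23 * 0.162e-18 / 0.41
SA = 1946.9 m^2/g

1946.9


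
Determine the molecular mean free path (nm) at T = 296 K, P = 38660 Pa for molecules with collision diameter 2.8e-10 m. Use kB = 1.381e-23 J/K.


Mean free path: lambda = kB*T / (sqrt(2) * pi * d^2 * P)
lambda = 1.381e-23 * 296 / (sqrt(2) * pi * (2.8e-10)^2 * 38660)
lambda = 3.03559e-07 m
lambda = 303.56 nm

303.56


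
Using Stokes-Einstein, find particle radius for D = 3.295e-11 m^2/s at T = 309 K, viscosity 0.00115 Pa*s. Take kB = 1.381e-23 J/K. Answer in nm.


Stokes-Einstein: R = kB*T / (6*pi*eta*D)
R = 1.381e-23 * 309 / (6 * pi * 0.00115 * 3.295e-11)
R = 5.97445e-09 m = 5.97 nm

5.97


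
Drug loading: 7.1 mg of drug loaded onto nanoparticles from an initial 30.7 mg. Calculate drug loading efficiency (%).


Drug loading efficiency = (drug loaded / drug initial) * 100
DLE = 7.1 / 30.7 * 100
DLE = 0.2313 * 100
DLE = 23.13%

23.13


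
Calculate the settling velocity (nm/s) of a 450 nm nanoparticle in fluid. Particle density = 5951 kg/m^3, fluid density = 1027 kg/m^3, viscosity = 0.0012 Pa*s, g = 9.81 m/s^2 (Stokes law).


Radius R = 450/2 nm = 2.25e-07 m
Density difference = 5951 - 1027 = 4924 kg/m^3
v = 2 * R^2 * (rho_p - rho_f) * g / (9 * eta)
v = 2 * (2.25e-07)^2 * 4924 * 9.81 / (9 * 0.0012)
v = 4.52854e-07 m/s = 452.8541 nm/s

452.8541


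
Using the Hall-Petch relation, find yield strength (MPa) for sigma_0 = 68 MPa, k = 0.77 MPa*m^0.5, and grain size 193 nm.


d = 193 nm = 1.93e-07 m
sqrt(d) = 0.0004393177
Hall-Petch contribution = k / sqrt(d) = 0.77 / 0.0004393177 = 1752.7 MPa
sigma = sigma_0 + k/sqrt(d) = 68 + 1752.7 = 1820.7 MPa

1820.7
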